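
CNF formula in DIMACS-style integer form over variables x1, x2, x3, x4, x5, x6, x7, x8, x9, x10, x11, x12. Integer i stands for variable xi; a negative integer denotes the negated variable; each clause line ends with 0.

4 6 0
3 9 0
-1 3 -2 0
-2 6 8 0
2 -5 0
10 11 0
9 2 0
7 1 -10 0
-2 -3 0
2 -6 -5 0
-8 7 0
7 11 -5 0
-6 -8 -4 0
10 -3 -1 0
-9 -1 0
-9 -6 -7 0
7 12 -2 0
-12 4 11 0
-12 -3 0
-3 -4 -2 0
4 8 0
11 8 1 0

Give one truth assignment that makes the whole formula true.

Pure literal: x5 appears only negated; assign x5 = False.
Pure literal: x11 appears only positively; assign x11 = True.
Branch on x1: take x1 = False.
Branch on x2: take x2 = False.
  then x9 is forced to True.
Set x3 = True and propagate.
  then x12 is forced to False.
For the remaining variables, x4 = True, x6 = False, x7 = True, x8 = False, x10 = True works.

x1 = 0, x2 = 0, x3 = 1, x4 = 1, x5 = 0, x6 = 0, x7 = 1, x8 = 0, x9 = 1, x10 = 1, x11 = 1, x12 = 0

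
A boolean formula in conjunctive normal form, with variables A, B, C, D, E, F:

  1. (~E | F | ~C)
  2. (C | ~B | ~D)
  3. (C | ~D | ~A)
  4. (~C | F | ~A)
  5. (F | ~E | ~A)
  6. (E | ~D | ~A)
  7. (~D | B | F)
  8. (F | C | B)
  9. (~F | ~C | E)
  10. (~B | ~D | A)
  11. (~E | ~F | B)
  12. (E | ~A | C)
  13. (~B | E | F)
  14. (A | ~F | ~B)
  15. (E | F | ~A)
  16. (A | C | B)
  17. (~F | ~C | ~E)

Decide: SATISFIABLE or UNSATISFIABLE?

SATISFIABLE

D occurs only negated in the remaining clauses — set D = False.
Try A = True.
Branch on B: take B = True.
For the remaining variables, C = False, E = True, F = True works.
So A=T  B=T  C=F  D=F  E=T  F=T is a satisfying assignment.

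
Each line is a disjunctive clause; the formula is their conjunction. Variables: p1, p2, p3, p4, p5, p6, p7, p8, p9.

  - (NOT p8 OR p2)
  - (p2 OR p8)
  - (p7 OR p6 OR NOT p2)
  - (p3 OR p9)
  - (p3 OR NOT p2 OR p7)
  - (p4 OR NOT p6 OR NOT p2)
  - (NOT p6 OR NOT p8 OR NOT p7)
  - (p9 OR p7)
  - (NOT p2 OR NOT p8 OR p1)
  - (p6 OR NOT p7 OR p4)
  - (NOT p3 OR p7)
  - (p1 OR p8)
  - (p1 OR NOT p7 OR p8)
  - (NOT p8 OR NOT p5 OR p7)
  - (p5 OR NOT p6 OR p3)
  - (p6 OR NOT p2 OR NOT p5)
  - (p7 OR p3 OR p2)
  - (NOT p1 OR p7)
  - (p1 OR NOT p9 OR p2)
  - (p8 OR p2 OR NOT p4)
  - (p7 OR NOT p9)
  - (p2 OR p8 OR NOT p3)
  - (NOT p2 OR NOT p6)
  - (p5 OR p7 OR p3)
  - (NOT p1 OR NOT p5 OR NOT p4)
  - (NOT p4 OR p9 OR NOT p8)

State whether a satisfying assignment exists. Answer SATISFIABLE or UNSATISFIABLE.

SATISFIABLE

Branch on p1: take p1 = True.
  then p7 is forced to True.
Set p2 = True and propagate.
  then p6 is forced to False.
  then p4 is forced to True.
  then p5 is forced to False.
Try p3 = False.
  then p9 is forced to True.
p8 is now unconstrained; take p8 = False.
So p1=T, p2=T, p3=F, p4=T, p5=F, p6=F, p7=T, p8=F, p9=T is a satisfying assignment.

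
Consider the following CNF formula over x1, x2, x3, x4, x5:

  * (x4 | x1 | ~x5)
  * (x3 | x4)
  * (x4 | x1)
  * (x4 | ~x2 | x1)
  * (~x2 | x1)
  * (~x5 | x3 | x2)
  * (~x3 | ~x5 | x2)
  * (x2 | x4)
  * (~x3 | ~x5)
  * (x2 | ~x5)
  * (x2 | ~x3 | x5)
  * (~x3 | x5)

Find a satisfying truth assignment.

x1=0, x2=0, x3=0, x4=1, x5=0

x4 occurs only positively in the remaining clauses — set x4 = True.
Try x1 = False.
  then x2 is forced to False.
  then x5 is forced to False.
  then x3 is forced to False.
Every clause has at least one true literal under this assignment.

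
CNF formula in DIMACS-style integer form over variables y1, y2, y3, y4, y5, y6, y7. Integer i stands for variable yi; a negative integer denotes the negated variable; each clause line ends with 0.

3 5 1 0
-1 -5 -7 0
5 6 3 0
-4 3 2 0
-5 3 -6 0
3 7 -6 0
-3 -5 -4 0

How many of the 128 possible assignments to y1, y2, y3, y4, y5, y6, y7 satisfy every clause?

Case analysis on y3 and y5:
  y3=T, y5=T: y2, y6 free; 3 ways for (y1,y4,y7) × 2^2 = 12.
  y3=T, y5=F: y1, y2, y4, y6, y7 free → 2^5 = 32.
  y3=F, y5=T: 9 of the 32 assignments to (y1,y2,y4,y6,y7) work.
  y3=F, y5=F: remaining (y1,y2,y4,y6,y7) ∈ {(T,F,F,T,T); (T,T,F,T,T); (T,T,T,T,T)} — 3.
Total: 12 + 32 + 9 + 3 = 56.

56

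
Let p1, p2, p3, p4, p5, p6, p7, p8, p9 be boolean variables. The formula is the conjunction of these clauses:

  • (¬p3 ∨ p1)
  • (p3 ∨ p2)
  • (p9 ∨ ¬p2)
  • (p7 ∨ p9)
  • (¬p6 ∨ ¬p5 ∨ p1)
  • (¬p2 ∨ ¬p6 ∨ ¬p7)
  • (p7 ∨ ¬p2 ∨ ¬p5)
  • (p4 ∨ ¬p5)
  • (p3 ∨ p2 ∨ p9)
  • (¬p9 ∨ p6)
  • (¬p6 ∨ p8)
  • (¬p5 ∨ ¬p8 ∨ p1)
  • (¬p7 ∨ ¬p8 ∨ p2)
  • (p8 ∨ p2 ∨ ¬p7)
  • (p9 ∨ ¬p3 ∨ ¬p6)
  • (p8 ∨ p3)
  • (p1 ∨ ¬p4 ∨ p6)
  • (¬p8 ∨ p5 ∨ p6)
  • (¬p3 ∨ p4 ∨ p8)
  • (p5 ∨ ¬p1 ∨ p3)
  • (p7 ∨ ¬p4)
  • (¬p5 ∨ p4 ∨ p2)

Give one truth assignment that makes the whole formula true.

p1 = T  p2 = F  p3 = T  p4 = F  p5 = F  p6 = T  p7 = F  p8 = T  p9 = T

Check each clause:
  1. (p1 ∨ ¬p3) — p1 is true.
  2. (p2 ∨ p3) — p3 is true.
  3. (¬p2 ∨ p9) — p9 is true.
  4. (p7 ∨ p9) — p9 is true.
  5. (¬p5 ∨ p1 ∨ ¬p6) — p1 is true.
  6. (¬p2 ∨ ¬p7 ∨ ¬p6) — ¬p7 is true.
  7. (¬p2 ∨ p7 ∨ ¬p5) — ¬p5 is true.
  8. (¬p5 ∨ p4) — ¬p5 is true.
  9. (p2 ∨ p3 ∨ p9) — p9 is true.
  10. (p6 ∨ ¬p9) — p6 is true.
  11. (¬p6 ∨ p8) — p8 is true.
  12. (p1 ∨ ¬p8 ∨ ¬p5) — p1 is true.
  13. (p2 ∨ ¬p7 ∨ ¬p8) — ¬p7 is true.
  14. (p2 ∨ ¬p7 ∨ p8) — p8 is true.
  15. (p9 ∨ ¬p3 ∨ ¬p6) — p9 is true.
  16. (p3 ∨ p8) — p8 is true.
  17. (p6 ∨ ¬p4 ∨ p1) — p1 is true.
  18. (p5 ∨ p6 ∨ ¬p8) — p6 is true.
  19. (p4 ∨ ¬p3 ∨ p8) — p8 is true.
  20. (p5 ∨ ¬p1 ∨ p3) — p3 is true.
  21. (¬p4 ∨ p7) — ¬p4 is true.
  22. (p2 ∨ p4 ∨ ¬p5) — ¬p5 is true.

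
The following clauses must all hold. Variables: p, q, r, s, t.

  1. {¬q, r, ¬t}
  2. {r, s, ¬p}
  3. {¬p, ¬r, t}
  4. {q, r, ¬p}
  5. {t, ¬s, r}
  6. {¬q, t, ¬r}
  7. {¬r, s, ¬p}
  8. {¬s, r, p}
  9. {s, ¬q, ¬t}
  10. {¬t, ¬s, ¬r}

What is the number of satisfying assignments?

The models are:
  p=F q=F r=F s=F t=F
  p=F q=F r=F s=F t=T
  p=F q=F r=T s=F t=F
  p=F q=F r=T s=F t=T
  p=F q=F r=T s=T t=F
  p=F q=T r=F s=F t=F
That's 6 in total.

6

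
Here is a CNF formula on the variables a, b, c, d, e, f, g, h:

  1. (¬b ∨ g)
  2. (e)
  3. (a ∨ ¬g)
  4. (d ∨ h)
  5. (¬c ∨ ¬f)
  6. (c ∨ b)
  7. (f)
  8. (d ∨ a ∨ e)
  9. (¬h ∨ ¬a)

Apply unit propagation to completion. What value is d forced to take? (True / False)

True

(e) is a unit clause: e = True.
(f) is a unit clause: f = True.
In (¬c ∨ ¬f), ¬f is now false; ¬c must hold, so c = False.
In (c ∨ b), c is now false; b must hold, so b = True.
(g ∨ ¬b): since b = True, the clause reduces to (g). g = True.
(¬g ∨ a) with g = True leaves only a, so a = True.
From (¬a ∨ ¬h) and a = True: h = False.
In (d ∨ h), h is now false; d must hold, so d = True.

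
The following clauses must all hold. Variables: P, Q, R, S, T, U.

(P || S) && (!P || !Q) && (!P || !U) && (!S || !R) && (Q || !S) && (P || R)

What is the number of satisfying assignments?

4

The models are:
  P=T Q=F R=F S=F T=F U=F
  P=T Q=F R=F S=F T=T U=F
  P=T Q=F R=T S=F T=F U=F
  P=T Q=F R=T S=F T=T U=F
Count: 4.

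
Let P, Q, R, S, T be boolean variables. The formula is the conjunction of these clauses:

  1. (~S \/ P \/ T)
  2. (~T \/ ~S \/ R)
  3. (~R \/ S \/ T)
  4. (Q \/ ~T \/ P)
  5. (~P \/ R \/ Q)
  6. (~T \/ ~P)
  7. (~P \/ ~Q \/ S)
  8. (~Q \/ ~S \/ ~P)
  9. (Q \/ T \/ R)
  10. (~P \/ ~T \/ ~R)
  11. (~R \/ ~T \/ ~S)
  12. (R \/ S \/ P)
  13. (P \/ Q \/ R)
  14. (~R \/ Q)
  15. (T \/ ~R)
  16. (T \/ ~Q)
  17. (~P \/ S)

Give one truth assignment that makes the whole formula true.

P=F, Q=T, R=T, S=F, T=T

Branch on P: take P = False.
Try Q = True.
  then T is forced to True.
The remaining clauses are satisfied by R = True, S = False.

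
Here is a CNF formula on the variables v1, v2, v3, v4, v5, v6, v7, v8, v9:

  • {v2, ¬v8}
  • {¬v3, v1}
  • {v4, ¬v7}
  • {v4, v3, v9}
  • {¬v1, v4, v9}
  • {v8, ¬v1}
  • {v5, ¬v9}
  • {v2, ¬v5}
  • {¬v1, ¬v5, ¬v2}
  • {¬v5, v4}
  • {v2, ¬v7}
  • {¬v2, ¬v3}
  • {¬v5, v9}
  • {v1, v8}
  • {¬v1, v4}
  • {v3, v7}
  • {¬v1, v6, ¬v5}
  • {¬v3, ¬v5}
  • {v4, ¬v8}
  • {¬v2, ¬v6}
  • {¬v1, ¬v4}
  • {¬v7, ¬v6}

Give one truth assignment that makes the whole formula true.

v1=F, v2=T, v3=F, v4=T, v5=T, v6=F, v7=T, v8=T, v9=T

Branch on v1: take v1 = False.
  then v3 is forced to False.
  then v8 is forced to True.
  then v2 is forced to True.
  then v7 is forced to True.
  then v4 is forced to True.
  then v6 is forced to False.
For the remaining variables, v5 = True, v9 = True works.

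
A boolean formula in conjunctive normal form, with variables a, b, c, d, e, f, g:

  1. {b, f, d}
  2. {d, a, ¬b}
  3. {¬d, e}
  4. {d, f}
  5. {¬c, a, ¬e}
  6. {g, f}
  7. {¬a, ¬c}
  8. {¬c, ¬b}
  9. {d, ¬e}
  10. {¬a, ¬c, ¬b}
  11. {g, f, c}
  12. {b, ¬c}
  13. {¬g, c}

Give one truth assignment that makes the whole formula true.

a=0, b=0, c=0, d=0, e=0, f=1, g=0

Pure literal: f appears only positively; assign f = True.
Try a = False.
Branch on b: take b = False.
  then c is forced to False.
  then g is forced to False.
Branch on d: take d = False.
  then e is forced to False.
Every clause has at least one true literal under this assignment.
Check each clause:
  1. {f, b, d} — f is true.
  2. {¬b, a, d} — ¬b is true.
  3. {¬d, e} — ¬d is true.
  4. {f, d} — f is true.
  5. {¬c, ¬e, a} — ¬e is true.
  6. {f, g} — f is true.
  7. {¬a, ¬c} — ¬c is true.
  8. {¬c, ¬b} — ¬c is true.
  9. {¬e, d} — ¬e is true.
  10. {¬c, ¬a, ¬b} — ¬c is true.
  11. {g, f, c} — f is true.
  12. {¬c, b} — ¬c is true.
  13. {¬g, c} — ¬g is true.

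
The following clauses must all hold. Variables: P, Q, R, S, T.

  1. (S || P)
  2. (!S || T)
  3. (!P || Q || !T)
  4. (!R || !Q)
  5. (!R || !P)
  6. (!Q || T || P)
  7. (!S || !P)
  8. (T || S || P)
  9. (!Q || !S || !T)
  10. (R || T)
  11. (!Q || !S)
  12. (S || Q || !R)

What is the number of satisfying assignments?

The models are:
  P=0 Q=0 R=0 S=1 T=1
  P=0 Q=0 R=1 S=1 T=1
  P=1 Q=1 R=0 S=0 T=1
That's 3 in total.

3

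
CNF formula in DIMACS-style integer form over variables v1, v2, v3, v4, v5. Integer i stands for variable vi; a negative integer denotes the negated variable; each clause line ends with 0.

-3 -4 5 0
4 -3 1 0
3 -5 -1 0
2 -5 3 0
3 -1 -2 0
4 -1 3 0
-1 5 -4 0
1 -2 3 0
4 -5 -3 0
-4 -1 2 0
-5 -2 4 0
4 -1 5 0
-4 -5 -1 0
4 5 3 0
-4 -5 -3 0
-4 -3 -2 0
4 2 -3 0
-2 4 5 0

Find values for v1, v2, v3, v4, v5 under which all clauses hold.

Set v1 = False and propagate.
Set v2 = False and propagate.
For the remaining variables, v3 = False, v4 = True, v5 = False works.
Every clause has at least one true literal under this assignment.

v1 = 0, v2 = 0, v3 = 0, v4 = 1, v5 = 0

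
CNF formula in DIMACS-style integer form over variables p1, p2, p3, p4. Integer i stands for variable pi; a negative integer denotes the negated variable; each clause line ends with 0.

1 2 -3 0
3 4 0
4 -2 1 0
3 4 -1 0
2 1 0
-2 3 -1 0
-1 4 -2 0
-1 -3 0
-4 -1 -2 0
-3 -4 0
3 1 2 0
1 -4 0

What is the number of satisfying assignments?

Satisfying assignments:
  p1=1 p2=0 p3=0 p4=1
Count: 1.

1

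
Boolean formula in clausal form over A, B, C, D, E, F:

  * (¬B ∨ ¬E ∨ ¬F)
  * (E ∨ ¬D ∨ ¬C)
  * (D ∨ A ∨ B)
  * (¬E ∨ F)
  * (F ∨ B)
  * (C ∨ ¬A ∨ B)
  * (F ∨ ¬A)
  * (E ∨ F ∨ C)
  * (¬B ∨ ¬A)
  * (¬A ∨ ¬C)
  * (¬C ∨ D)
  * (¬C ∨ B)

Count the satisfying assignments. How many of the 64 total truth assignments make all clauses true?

4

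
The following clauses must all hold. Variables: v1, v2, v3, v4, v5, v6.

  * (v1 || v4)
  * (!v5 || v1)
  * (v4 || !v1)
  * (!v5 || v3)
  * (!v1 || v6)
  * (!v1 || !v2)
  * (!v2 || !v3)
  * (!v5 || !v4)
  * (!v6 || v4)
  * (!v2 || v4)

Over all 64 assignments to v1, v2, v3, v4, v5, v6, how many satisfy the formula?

8

Satisfying assignments:
  v1=F v2=F v3=F v4=T v5=F v6=F
  v1=F v2=F v3=F v4=T v5=F v6=T
  v1=F v2=F v3=T v4=T v5=F v6=F
  v1=F v2=F v3=T v4=T v5=F v6=T
  v1=F v2=T v3=F v4=T v5=F v6=F
  v1=F v2=T v3=F v4=T v5=F v6=T
  v1=T v2=F v3=F v4=T v5=F v6=T
  v1=T v2=F v3=T v4=T v5=F v6=T
That's 8 in total.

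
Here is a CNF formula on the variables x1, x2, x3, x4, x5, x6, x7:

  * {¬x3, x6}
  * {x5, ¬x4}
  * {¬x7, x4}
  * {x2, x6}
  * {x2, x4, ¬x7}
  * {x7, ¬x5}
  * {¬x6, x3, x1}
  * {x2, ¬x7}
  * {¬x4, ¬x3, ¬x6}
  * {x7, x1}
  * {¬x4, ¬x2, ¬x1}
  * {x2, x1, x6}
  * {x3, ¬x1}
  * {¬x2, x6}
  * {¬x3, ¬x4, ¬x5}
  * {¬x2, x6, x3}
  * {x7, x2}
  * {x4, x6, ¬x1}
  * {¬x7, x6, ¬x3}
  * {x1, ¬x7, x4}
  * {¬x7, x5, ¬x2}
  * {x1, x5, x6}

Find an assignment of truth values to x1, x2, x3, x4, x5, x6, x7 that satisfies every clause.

x1 = 1, x2 = 1, x3 = 1, x4 = 0, x5 = 0, x6 = 1, x7 = 0

Branch on x1: take x1 = True.
  then x3 is forced to True.
  then x6 is forced to True.
  then x4 is forced to False.
  then x7 is forced to False.
  then x5 is forced to False.
  then x2 is forced to True.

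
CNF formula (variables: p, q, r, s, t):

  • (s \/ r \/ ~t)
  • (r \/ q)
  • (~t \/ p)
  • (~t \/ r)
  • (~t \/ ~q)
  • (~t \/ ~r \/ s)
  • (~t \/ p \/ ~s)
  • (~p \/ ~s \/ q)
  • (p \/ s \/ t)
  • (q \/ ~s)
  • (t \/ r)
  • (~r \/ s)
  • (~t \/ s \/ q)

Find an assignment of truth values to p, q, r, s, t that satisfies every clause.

p = True, q = True, r = True, s = True, t = False

Check each clause:
  1. (r \/ s \/ ~t) — r is true.
  2. (r \/ q) — q is true.
  3. (p \/ ~t) — p is true.
  4. (~t \/ r) — r is true.
  5. (~q \/ ~t) — ~t is true.
  6. (~r \/ ~t \/ s) — ~t is true.
  7. (p \/ ~t \/ ~s) — p is true.
  8. (~s \/ q \/ ~p) — q is true.
  9. (s \/ p \/ t) — p is true.
  10. (q \/ ~s) — q is true.
  11. (t \/ r) — r is true.
  12. (s \/ ~r) — s is true.
  13. (~t \/ q \/ s) — q is true.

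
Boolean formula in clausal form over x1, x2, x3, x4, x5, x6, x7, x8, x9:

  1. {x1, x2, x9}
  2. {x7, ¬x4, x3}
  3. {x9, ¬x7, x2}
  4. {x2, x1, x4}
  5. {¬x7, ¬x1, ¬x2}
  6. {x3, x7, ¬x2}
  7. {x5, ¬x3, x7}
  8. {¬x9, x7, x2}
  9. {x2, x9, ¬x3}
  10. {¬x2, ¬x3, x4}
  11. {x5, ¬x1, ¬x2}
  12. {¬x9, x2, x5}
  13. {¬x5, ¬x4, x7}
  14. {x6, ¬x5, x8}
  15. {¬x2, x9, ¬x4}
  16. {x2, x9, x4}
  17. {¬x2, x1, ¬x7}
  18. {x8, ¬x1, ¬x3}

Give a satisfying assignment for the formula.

x8 occurs only positively in the remaining clauses — set x8 = True.
Branch on x1: take x1 = False.
Branch on x2: take x2 = False.
  then x9 is forced to True.
  then x4 is forced to True.
  then x7 is forced to True.
  then x5 is forced to True.
x3, x6 are now unconstrained; take x3 = False, x6 = False.
Check each clause:
  1. {x2, x1, x9} — x9 is true.
  2. {x3, ¬x4, x7} — x7 is true.
  3. {x2, x9, ¬x7} — x9 is true.
  4. {x2, x4, x1} — x4 is true.
  5. {¬x2, ¬x1, ¬x7} — ¬x1 is true.
  6. {x7, ¬x2, x3} — ¬x2 is true.
  7. {¬x3, x7, x5} — ¬x3 is true.
  8. {x7, ¬x9, x2} — x7 is true.
  9. {¬x3, x9, x2} — x9 is true.
  10. {¬x2, x4, ¬x3} — x4 is true.
  11. {¬x1, ¬x2, x5} — x5 is true.
  12. {x5, x2, ¬x9} — x5 is true.
  13. {¬x5, x7, ¬x4} — x7 is true.
  14. {x6, ¬x5, x8} — x8 is true.
  15. {¬x2, ¬x4, x9} — x9 is true.
  16. {x2, x9, x4} — x9 is true.
  17. {¬x7, x1, ¬x2} — ¬x2 is true.
  18. {¬x3, ¬x1, x8} — x8 is true.

x1=0, x2=0, x3=0, x4=1, x5=1, x6=0, x7=1, x8=1, x9=1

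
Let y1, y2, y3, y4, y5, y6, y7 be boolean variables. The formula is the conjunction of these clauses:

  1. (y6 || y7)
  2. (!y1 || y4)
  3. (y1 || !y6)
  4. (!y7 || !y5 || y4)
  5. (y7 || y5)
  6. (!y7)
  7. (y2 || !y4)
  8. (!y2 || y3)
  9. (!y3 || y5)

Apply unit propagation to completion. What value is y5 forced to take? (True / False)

True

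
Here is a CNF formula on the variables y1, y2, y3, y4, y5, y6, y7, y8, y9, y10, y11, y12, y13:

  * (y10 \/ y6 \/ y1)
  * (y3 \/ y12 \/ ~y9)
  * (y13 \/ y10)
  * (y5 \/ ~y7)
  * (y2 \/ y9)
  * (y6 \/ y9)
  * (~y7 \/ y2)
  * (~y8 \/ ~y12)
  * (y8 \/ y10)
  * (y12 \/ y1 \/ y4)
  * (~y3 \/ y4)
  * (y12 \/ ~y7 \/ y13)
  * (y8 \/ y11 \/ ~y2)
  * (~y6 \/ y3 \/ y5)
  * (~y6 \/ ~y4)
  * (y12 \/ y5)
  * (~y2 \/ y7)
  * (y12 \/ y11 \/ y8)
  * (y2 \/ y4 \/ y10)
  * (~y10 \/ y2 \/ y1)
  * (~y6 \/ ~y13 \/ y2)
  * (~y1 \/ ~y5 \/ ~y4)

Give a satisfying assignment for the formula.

y1=1  y2=1  y3=0  y4=0  y5=1  y6=1  y7=1  y8=1  y9=0  y10=1  y11=0  y12=0  y13=1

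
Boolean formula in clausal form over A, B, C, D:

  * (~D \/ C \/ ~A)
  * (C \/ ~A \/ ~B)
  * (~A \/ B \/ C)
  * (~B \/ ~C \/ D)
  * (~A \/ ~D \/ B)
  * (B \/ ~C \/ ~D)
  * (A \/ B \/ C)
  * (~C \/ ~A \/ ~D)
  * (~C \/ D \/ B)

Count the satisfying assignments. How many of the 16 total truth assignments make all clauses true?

3

Satisfying assignments:
  A=0 B=1 C=0 D=0
  A=0 B=1 C=0 D=1
  A=0 B=1 C=1 D=1
Count: 3.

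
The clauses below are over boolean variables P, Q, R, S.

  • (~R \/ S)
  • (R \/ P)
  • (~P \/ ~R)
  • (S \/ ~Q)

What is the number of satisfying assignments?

5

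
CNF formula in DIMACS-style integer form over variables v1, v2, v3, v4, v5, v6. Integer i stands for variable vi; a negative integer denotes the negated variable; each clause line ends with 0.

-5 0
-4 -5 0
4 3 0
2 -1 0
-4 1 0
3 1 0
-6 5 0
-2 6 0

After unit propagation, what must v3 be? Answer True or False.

True

Unit clause (~v5) sets v5 = False.
(~v6 \/ v5): since v5 = False, the clause reduces to (~v6). v6 = False.
(~v2 \/ v6) with v6 = False leaves only ~v2, so v2 = False.
In (~v1 \/ v2), v2 is now false; ~v1 must hold, so v1 = False.
(v1 \/ ~v4): since v1 = False, the clause reduces to (~v4). v4 = False.
In (v4 \/ v3), v4 is now false; v3 must hold, so v3 = True.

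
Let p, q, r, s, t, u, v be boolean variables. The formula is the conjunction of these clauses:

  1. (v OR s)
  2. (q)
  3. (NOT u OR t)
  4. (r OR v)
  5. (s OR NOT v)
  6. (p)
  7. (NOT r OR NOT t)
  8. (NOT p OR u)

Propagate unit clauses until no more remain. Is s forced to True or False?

(q) stands alone — q = True.
(p) stands alone — p = True.
(NOT p OR u): since p = True, the clause reduces to (u). u = True.
(NOT u OR t): since u = True, the clause reduces to (t). t = True.
From (NOT t OR NOT r) and t = True: r = False.
(r OR v): since r = False, the clause reduces to (v). v = True.
(s OR NOT v) with v = True leaves only s, so s = True.

True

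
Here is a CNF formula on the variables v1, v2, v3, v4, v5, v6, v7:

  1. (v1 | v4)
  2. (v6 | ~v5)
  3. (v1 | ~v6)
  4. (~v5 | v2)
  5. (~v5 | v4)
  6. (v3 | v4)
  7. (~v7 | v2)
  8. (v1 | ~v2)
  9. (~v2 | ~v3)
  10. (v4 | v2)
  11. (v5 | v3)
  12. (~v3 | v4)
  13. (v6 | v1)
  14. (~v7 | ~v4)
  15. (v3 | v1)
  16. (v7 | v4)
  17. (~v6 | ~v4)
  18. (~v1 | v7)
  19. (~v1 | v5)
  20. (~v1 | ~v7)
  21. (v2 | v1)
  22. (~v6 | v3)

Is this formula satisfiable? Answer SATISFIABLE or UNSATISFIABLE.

v1 = True:
  propagation gives v7=True; an empty clause results — contradiction.
v1 = False:
  propagation gives v4=True, v6=False; an empty clause results — contradiction.
Every branch closes, so no satisfying assignment exists.

UNSATISFIABLE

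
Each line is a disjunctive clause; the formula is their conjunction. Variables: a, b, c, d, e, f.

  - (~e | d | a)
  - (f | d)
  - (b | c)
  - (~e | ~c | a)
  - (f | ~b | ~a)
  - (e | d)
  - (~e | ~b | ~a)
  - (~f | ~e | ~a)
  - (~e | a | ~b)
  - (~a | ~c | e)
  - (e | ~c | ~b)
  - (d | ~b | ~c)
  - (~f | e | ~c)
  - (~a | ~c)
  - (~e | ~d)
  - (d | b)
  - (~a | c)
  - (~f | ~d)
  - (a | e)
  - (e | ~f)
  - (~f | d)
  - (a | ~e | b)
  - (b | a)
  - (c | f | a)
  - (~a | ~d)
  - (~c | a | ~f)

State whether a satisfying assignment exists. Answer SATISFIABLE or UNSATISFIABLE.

UNSATISFIABLE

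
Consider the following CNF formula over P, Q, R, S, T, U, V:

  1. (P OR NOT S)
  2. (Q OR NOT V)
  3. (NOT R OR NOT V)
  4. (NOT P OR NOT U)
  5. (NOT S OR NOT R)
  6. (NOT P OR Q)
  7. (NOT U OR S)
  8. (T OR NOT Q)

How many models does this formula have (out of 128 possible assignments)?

12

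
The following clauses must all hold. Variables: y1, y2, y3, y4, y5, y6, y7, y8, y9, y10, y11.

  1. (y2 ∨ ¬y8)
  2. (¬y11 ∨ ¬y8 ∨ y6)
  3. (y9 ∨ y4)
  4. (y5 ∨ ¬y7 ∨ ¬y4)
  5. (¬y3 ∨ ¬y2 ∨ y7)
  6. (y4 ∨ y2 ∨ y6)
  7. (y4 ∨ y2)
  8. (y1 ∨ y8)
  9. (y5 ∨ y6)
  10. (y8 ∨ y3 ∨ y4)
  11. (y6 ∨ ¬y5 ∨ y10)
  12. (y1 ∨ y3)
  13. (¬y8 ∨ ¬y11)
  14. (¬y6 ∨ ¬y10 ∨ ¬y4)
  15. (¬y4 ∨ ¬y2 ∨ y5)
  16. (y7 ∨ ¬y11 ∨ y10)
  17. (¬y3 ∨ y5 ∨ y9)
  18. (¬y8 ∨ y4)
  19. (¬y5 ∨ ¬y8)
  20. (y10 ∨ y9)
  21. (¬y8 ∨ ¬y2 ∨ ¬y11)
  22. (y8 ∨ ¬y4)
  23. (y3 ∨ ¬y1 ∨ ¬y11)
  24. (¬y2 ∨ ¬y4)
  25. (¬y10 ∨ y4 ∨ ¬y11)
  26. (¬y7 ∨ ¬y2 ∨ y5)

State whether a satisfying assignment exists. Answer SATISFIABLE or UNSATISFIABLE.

SATISFIABLE

y9 occurs only positively in the remaining clauses — set y9 = True.
Try y1 = True.
Try y2 = True.
  then y4 is forced to False.
  then y8 is forced to False.
  then y3 is forced to True.
  then y7 is forced to True.
  then y5 is forced to True.
Try y6 = True.
For the remaining variables, y10 = False, y11 = True works.
Every clause has at least one true literal under this assignment.
So y1 = T, y2 = T, y3 = T, y4 = F, y5 = T, y6 = T, y7 = T, y8 = F, y9 = T, y10 = F, y11 = T is a satisfying assignment.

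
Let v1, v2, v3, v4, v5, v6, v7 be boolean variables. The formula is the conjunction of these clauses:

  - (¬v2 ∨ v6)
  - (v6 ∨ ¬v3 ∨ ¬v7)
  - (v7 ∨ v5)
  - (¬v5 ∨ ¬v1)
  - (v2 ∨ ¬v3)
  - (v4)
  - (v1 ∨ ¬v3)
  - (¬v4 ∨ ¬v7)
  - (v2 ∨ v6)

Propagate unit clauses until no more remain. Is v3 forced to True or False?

False

(v4) stands alone — v4 = True.
(¬v7 ∨ ¬v4) with v4 = True leaves only ¬v7, so v7 = False.
(v7 ∨ v5) with v7 = False leaves only v5, so v5 = True.
In (¬v1 ∨ ¬v5), ¬v5 is now false; ¬v1 must hold, so v1 = False.
From (¬v3 ∨ v1) and v1 = False: v3 = False.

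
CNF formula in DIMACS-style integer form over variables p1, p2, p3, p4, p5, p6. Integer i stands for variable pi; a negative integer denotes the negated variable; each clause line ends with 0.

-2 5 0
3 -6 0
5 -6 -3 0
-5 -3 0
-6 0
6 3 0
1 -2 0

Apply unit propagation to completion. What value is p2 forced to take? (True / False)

Unit clause (~p6) sets p6 = False.
(p3 | p6) with p6 = False leaves only p3, so p3 = True.
From (~p5 | ~p3) and p3 = True: p5 = False.
(p5 | ~p2): since p5 = False, the clause reduces to (~p2). p2 = False.

False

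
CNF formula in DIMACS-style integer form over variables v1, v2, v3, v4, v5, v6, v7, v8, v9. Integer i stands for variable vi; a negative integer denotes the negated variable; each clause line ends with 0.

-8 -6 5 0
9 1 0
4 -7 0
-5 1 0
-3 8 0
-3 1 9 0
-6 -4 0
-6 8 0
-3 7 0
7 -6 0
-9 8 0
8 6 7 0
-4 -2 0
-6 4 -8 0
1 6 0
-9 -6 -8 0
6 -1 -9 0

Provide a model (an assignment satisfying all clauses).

Pure literal: v2 appears only negated; assign v2 = False.
Pure literal: v3 appears only negated; assign v3 = False.
Try v1 = True.
Branch on v4: take v4 = True.
  then v6 is forced to False.
  then v9 is forced to False.
The remaining clauses are satisfied by v5 = False, v7 = False, v8 = True.
Every clause has at least one true literal under this assignment.
Check each clause:
  1. (NOT v6 OR v5 OR NOT v8) — NOT v6 is true.
  2. (v1 OR v9) — v1 is true.
  3. (v4 OR NOT v7) — NOT v7 is true.
  4. (NOT v5 OR v1) — v1 is true.
  5. (v8 OR NOT v3) — v8 is true.
  6. (v1 OR v9 OR NOT v3) — NOT v3 is true.
  7. (NOT v6 OR NOT v4) — NOT v6 is true.
  8. (NOT v6 OR v8) — v8 is true.
  9. (v7 OR NOT v3) — NOT v3 is true.
  10. (NOT v6 OR v7) — NOT v6 is true.
  11. (v8 OR NOT v9) — v8 is true.
  12. (v8 OR v7 OR v6) — v8 is true.
  13. (NOT v2 OR NOT v4) — NOT v2 is true.
  14. (v4 OR NOT v6 OR NOT v8) — NOT v6 is true.
  15. (v6 OR v1) — v1 is true.
  16. (NOT v8 OR NOT v6 OR NOT v9) — NOT v6 is true.
  17. (NOT v9 OR v6 OR NOT v1) — NOT v9 is true.

v1=T, v2=F, v3=F, v4=T, v5=F, v6=F, v7=F, v8=T, v9=F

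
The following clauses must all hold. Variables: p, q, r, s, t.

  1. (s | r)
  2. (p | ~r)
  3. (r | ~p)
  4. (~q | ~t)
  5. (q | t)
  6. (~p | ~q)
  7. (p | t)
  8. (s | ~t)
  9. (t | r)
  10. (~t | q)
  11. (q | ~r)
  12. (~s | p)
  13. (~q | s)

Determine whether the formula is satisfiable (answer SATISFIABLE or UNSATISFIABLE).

UNSATISFIABLE

q = True:
  propagation gives t=False, p=False; an empty clause results — contradiction.
q = False:
  propagation gives t=True; an empty clause results — contradiction.
Every branch closes, so no satisfying assignment exists.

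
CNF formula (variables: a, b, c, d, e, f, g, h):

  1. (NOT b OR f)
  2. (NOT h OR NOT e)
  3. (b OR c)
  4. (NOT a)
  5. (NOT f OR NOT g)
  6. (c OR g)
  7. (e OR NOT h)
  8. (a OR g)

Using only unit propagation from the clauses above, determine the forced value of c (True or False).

True

Unit clause (NOT a) sets a = False.
In (a OR g), a is now false; g must hold, so g = True.
From (NOT g OR NOT f) and g = True: f = False.
In (f OR NOT b), f is now false; NOT b must hold, so b = False.
From (c OR b) and b = False: c = True.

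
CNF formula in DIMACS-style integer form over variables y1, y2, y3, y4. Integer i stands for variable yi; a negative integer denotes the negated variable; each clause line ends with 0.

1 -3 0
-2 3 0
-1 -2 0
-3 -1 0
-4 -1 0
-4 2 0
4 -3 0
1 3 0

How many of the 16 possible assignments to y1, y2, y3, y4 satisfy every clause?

The models are:
  y1=T y2=F y3=F y4=F
Count: 1.

1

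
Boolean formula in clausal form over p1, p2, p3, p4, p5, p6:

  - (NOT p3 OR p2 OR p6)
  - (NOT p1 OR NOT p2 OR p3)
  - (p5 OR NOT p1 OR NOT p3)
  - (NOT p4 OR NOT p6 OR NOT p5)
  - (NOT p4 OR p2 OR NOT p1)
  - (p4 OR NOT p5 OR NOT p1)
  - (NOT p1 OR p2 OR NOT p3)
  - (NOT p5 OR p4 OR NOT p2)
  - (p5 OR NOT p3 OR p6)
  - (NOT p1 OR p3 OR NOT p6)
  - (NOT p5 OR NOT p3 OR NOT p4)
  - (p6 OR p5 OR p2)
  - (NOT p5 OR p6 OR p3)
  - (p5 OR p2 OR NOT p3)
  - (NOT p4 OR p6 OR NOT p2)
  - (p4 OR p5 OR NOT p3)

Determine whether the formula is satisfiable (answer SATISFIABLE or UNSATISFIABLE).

p1 occurs only negated in the remaining clauses — set p1 = False.
Try p2 = False.
Branch on p3: take p3 = True.
  then p6 is forced to True.
  then p5 is forced to True.
  then p4 is forced to False.
Every clause has at least one true literal under this assignment.
So p1 = False, p2 = False, p3 = True, p4 = False, p5 = True, p6 = True is a satisfying assignment.

SATISFIABLE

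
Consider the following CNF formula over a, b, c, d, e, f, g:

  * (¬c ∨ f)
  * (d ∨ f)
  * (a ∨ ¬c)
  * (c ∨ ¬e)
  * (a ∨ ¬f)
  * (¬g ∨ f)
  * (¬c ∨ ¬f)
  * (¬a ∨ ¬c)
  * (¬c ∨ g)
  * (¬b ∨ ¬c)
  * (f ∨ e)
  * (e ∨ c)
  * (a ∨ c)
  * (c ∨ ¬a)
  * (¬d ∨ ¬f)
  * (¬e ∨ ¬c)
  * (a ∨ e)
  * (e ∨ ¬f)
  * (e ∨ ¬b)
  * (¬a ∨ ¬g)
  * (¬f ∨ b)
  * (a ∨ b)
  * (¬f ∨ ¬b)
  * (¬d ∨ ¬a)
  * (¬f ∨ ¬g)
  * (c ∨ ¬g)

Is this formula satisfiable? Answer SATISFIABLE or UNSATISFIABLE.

UNSATISFIABLE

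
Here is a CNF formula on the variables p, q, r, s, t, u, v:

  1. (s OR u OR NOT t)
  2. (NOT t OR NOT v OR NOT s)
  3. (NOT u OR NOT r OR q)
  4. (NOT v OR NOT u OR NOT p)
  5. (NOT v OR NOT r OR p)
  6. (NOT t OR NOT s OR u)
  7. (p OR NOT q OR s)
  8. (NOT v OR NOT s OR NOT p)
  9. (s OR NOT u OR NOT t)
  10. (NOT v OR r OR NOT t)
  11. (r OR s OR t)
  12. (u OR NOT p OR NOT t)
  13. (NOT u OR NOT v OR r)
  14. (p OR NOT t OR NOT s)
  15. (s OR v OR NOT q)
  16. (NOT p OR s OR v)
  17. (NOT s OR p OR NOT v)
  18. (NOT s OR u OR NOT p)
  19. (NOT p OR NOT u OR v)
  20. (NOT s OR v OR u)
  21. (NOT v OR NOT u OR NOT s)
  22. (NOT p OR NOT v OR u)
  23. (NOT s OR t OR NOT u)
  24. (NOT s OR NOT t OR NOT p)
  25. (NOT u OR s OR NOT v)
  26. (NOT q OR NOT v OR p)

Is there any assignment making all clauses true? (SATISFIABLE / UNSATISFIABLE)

SATISFIABLE

Branch on p: take p = False.
Set q = False and propagate.
The remaining clauses are satisfied by r = True, s = False, t = False, u = False, v = False.
So p=F  q=F  r=T  s=F  t=F  u=F  v=F is a satisfying assignment.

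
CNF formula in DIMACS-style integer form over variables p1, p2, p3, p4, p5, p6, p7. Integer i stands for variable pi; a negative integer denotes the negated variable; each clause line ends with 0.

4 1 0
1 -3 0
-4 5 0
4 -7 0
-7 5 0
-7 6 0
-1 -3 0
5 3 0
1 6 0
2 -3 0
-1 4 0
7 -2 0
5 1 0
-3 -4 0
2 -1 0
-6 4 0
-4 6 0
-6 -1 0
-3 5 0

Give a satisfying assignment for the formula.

Pure literal: p5 appears only positively; assign p5 = True.
Try p1 = False.
  then p4 is forced to True.
  then p3 is forced to False.
  then p6 is forced to True.
Branch on p2: take p2 = True.
  then p7 is forced to True.

p1=False, p2=True, p3=False, p4=True, p5=True, p6=True, p7=True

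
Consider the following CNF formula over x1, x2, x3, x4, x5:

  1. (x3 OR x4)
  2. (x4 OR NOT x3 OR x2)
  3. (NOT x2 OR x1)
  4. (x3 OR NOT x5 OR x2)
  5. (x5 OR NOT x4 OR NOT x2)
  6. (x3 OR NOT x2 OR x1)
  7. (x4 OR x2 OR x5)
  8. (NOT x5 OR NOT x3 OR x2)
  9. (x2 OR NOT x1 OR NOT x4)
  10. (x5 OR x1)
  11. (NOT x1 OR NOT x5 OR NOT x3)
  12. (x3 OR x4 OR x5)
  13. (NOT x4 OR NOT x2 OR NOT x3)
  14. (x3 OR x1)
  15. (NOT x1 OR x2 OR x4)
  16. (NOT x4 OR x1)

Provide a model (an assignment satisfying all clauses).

x1 = True, x2 = True, x3 = False, x4 = True, x5 = True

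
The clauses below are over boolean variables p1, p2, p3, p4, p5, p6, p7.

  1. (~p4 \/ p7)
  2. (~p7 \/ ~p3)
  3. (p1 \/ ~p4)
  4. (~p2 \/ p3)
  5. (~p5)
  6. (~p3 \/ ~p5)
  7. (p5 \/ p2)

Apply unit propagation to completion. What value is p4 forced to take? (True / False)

(~p5) is a unit clause: p5 = False.
(p2 \/ p5) with p5 = False leaves only p2, so p2 = True.
(~p2 \/ p3): since p2 = True, the clause reduces to (p3). p3 = True.
(~p7 \/ ~p3) with p3 = True leaves only ~p7, so p7 = False.
(p7 \/ ~p4): since p7 = False, the clause reduces to (~p4). p4 = False.

False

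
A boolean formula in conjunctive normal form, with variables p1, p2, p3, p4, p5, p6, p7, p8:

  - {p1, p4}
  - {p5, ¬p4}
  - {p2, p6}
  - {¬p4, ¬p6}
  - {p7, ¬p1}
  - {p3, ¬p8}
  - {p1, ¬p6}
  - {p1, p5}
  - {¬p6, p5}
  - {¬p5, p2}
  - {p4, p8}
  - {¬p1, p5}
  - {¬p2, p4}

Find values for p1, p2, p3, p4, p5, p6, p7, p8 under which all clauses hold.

p3 occurs only positively in the remaining clauses — set p3 = True.
p7 occurs only positively in the remaining clauses — set p7 = True.
Branch on p1: take p1 = True.
  then p5 is forced to True.
  then p2 is forced to True.
  then p4 is forced to True.
  then p6 is forced to False.
p8 is now unconstrained; take p8 = False.

p1 = True, p2 = True, p3 = True, p4 = True, p5 = True, p6 = False, p7 = True, p8 = False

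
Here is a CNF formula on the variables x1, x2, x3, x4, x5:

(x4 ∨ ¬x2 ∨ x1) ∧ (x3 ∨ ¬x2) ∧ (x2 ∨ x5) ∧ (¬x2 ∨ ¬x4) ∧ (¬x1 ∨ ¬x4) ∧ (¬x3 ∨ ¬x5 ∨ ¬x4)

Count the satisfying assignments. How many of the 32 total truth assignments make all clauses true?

7

Satisfying assignments:
  x1=F x2=F x3=F x4=F x5=T
  x1=F x2=F x3=F x4=T x5=T
  x1=F x2=F x3=T x4=F x5=T
  x1=T x2=F x3=F x4=F x5=T
  x1=T x2=F x3=T x4=F x5=T
  x1=T x2=T x3=T x4=F x5=F
  x1=T x2=T x3=T x4=F x5=T
That's 7 in total.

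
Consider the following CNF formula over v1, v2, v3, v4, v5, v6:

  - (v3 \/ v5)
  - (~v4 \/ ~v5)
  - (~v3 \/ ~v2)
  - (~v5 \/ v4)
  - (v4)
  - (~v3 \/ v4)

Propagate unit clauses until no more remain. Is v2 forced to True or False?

Unit clause (v4) sets v4 = True.
(~v5 \/ ~v4) with v4 = True leaves only ~v5, so v5 = False.
(v3 \/ v5) with v5 = False leaves only v3, so v3 = True.
From (~v3 \/ ~v2) and v3 = True: v2 = False.

False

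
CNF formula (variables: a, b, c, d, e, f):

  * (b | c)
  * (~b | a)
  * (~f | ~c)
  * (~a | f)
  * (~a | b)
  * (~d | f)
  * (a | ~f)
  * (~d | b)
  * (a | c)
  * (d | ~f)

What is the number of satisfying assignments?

4

Satisfying assignments:
  a=F b=F c=T d=F e=F f=F
  a=F b=F c=T d=F e=T f=F
  a=T b=T c=F d=T e=F f=T
  a=T b=T c=F d=T e=T f=T
Count: 4.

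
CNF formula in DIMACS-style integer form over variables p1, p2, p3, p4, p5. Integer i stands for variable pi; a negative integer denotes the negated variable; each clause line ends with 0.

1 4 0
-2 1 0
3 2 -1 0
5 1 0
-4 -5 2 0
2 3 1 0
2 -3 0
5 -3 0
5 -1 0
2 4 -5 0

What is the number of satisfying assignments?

4

Satisfying assignments:
  p1=1 p2=1 p3=0 p4=0 p5=1
  p1=1 p2=1 p3=0 p4=1 p5=1
  p1=1 p2=1 p3=1 p4=0 p5=1
  p1=1 p2=1 p3=1 p4=1 p5=1
That's 4 in total.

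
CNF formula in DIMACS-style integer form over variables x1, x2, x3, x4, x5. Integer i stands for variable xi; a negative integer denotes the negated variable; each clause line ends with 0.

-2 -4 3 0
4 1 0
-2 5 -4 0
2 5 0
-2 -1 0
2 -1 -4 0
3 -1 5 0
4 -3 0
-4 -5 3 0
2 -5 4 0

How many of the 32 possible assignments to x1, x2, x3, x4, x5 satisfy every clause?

The models are:
  x1=0 x2=0 x3=1 x4=1 x5=1
  x1=0 x2=1 x3=1 x4=1 x5=1
Count: 2.

2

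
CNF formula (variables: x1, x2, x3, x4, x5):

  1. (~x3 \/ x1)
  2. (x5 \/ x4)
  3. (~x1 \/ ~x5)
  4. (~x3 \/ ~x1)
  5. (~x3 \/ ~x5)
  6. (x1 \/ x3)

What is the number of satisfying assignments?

The models are:
  x1=1 x2=0 x3=0 x4=1 x5=0
  x1=1 x2=1 x3=0 x4=1 x5=0
Count: 2.

2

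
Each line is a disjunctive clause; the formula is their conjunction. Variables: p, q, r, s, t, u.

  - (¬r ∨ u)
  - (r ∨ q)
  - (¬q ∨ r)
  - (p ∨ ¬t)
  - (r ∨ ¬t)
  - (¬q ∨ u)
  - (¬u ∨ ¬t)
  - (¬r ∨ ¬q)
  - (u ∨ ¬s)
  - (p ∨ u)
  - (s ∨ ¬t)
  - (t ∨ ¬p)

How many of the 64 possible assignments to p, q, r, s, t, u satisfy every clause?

2

Satisfying assignments:
  p=F q=F r=T s=F t=F u=T
  p=F q=F r=T s=T t=F u=T
Count: 2.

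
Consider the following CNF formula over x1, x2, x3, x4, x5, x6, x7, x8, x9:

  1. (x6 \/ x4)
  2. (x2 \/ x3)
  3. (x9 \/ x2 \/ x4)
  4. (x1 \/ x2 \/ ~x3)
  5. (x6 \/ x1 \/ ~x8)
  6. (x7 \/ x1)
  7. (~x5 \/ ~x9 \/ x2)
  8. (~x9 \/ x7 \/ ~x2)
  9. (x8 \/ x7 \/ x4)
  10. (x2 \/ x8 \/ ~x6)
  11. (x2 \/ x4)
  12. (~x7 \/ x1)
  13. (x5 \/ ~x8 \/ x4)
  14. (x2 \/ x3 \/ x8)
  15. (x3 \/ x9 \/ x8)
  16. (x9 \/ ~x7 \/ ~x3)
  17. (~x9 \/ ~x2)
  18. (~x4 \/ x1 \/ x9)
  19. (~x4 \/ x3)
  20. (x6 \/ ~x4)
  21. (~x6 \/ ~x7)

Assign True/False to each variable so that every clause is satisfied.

Pure literal: x1 appears only positively; assign x1 = True.
Branch on x2: take x2 = True.
  then x9 is forced to False.
Try x3 = True.
  then x7 is forced to False.
The remaining clauses are satisfied by x4 = True, x5 = False, x6 = True, x8 = True.

x1 = T, x2 = T, x3 = T, x4 = T, x5 = F, x6 = T, x7 = F, x8 = T, x9 = F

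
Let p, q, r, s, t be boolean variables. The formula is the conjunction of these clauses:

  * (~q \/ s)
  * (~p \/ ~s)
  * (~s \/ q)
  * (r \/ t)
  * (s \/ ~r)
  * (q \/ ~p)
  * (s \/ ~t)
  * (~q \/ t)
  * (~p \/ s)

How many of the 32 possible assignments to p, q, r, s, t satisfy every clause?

2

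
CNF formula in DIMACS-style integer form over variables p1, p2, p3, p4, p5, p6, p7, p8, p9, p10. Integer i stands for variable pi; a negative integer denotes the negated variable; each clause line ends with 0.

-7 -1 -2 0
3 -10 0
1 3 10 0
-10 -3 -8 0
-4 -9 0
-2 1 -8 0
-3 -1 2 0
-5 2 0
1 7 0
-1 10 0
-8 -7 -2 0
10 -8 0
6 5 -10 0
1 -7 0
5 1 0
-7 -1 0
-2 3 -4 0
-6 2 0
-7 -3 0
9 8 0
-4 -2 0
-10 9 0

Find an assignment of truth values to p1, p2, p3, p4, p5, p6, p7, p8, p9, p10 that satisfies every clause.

p1=T, p2=T, p3=T, p4=F, p5=T, p6=F, p7=F, p8=F, p9=T, p10=T

Check each clause:
  1. (~p2 \/ ~p1 \/ ~p7) — ~p7 is true.
  2. (~p10 \/ p3) — p3 is true.
  3. (p1 \/ p10 \/ p3) — p1 is true.
  4. (~p3 \/ ~p8 \/ ~p10) — ~p8 is true.
  5. (~p4 \/ ~p9) — ~p4 is true.
  6. (~p8 \/ p1 \/ ~p2) — ~p8 is true.
  7. (~p3 \/ ~p1 \/ p2) — p2 is true.
  8. (p2 \/ ~p5) — p2 is true.
  9. (p1 \/ p7) — p1 is true.
  10. (~p1 \/ p10) — p10 is true.
  11. (~p2 \/ ~p8 \/ ~p7) — ~p8 is true.
  12. (p10 \/ ~p8) — ~p8 is true.
  13. (~p10 \/ p6 \/ p5) — p5 is true.
  14. (p1 \/ ~p7) — ~p7 is true.
  15. (p5 \/ p1) — p1 is true.
  16. (~p1 \/ ~p7) — ~p7 is true.
  17. (~p4 \/ p3 \/ ~p2) — p3 is true.
  18. (~p6 \/ p2) — p2 is true.
  19. (~p7 \/ ~p3) — ~p7 is true.
  20. (p9 \/ p8) — p9 is true.
  21. (~p2 \/ ~p4) — ~p4 is true.
  22. (~p10 \/ p9) — p9 is true.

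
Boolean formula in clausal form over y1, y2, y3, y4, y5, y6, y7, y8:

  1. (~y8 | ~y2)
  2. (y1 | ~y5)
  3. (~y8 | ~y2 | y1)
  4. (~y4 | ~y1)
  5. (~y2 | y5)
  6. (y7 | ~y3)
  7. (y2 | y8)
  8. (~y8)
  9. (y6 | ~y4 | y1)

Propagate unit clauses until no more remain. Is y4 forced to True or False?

Unit clause (~y8) sets y8 = False.
(y2 | y8): since y8 = False, the clause reduces to (y2). y2 = True.
In (~y2 | y5), ~y2 is now false; y5 must hold, so y5 = True.
(~y5 | y1) with y5 = True leaves only y1, so y1 = True.
From (~y1 | ~y4) and y1 = True: y4 = False.

False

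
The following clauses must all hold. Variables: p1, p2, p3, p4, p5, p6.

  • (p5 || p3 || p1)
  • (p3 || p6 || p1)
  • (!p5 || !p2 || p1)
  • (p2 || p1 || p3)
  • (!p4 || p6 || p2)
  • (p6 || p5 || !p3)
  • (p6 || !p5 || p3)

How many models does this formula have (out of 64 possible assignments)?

29

Split on p3, then p1.
  p3=1, p1=1: 11 of the 16 assignments to (p2,p4,p5,p6) work.
  p3=1, p1=0: 7 of the 16 assignments to (p2,p4,p5,p6) work.
  p3=0, p1=1: 11 of the 16 assignments to (p2,p4,p5,p6) work.
  p3=0, p1=0: a clause becomes empty — 0.
Total: 11 + 7 + 11 + 0 = 29.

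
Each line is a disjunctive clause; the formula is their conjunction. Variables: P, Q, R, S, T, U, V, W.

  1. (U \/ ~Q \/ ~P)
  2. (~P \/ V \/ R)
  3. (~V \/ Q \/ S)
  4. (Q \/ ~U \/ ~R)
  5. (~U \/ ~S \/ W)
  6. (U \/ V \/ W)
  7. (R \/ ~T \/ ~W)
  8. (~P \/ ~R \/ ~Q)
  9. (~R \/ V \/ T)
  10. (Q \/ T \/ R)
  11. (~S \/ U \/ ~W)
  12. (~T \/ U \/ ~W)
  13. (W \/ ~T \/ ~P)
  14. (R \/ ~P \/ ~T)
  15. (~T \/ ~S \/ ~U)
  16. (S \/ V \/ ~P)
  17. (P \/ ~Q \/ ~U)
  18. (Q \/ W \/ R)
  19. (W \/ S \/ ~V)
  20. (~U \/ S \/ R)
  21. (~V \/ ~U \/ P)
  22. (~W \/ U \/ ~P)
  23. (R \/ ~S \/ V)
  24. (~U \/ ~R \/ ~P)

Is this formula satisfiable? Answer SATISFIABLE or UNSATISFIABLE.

Try P = False.
The remaining clauses are satisfied by Q = False, R = True, S = True, T = False, U = False, V = True, W = False.
Every clause has at least one true literal under this assignment.
So P=False, Q=False, R=True, S=True, T=False, U=False, V=True, W=False is a satisfying assignment.

SATISFIABLE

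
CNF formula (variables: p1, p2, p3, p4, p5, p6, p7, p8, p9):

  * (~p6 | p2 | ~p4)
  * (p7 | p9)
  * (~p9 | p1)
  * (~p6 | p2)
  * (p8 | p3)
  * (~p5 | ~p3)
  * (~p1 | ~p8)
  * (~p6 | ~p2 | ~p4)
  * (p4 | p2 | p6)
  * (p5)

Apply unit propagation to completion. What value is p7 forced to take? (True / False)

True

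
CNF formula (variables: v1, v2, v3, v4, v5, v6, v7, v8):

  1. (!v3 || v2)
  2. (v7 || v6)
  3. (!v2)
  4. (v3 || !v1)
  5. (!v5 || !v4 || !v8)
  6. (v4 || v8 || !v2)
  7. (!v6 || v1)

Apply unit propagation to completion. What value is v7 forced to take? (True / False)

True

(!v2) stands alone — v2 = False.
(!v3 || v2): since v2 = False, the clause reduces to (!v3). v3 = False.
In (!v1 || v3), v3 is now false; !v1 must hold, so v1 = False.
From (v1 || !v6) and v1 = False: v6 = False.
From (v7 || v6) and v6 = False: v7 = True.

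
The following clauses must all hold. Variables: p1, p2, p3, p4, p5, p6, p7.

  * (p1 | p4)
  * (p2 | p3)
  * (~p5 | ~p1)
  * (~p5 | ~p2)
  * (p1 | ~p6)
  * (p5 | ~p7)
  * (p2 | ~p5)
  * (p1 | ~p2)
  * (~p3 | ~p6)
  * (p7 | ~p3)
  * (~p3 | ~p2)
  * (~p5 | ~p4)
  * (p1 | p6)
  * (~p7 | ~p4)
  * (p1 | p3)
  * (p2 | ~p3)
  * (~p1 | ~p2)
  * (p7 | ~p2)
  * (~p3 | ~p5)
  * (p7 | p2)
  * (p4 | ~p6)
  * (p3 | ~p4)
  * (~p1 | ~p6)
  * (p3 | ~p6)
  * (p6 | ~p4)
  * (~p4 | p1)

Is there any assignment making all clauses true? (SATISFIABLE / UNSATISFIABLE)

UNSATISFIABLE

p1 = True:
  propagation gives p5=False, p7=False, p3=False, p2=True; an empty clause results — contradiction.
p1 = False:
  propagation gives p4=True; an empty clause results — contradiction.
Every branch closes, so no satisfying assignment exists.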